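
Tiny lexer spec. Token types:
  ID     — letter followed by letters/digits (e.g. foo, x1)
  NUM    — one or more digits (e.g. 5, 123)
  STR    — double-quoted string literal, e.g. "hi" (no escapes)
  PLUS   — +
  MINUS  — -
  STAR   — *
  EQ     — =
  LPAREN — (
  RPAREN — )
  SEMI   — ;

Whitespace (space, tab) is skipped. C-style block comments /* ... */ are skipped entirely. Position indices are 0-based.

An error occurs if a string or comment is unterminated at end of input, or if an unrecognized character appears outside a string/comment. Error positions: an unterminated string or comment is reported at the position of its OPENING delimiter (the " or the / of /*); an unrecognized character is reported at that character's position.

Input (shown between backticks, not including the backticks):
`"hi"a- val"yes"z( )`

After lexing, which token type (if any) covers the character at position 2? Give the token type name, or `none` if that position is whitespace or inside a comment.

pos=0: enter STRING mode
pos=0: emit STR "hi" (now at pos=4)
pos=4: emit ID 'a' (now at pos=5)
pos=5: emit MINUS '-'
pos=7: emit ID 'val' (now at pos=10)
pos=10: enter STRING mode
pos=10: emit STR "yes" (now at pos=15)
pos=15: emit ID 'z' (now at pos=16)
pos=16: emit LPAREN '('
pos=18: emit RPAREN ')'
DONE. 8 tokens: [STR, ID, MINUS, ID, STR, ID, LPAREN, RPAREN]
Position 2: char is 'i' -> STR

Answer: STR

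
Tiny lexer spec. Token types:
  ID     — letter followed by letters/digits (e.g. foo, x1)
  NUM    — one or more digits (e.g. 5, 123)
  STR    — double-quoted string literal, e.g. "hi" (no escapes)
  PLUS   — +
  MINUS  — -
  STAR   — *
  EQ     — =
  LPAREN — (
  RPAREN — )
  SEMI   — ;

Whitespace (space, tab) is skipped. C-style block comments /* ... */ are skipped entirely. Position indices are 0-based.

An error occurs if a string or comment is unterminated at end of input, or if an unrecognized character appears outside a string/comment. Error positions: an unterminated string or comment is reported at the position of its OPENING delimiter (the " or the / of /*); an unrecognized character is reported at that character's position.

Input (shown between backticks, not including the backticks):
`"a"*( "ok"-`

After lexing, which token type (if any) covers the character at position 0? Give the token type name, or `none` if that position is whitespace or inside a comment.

Answer: STR

Derivation:
pos=0: enter STRING mode
pos=0: emit STR "a" (now at pos=3)
pos=3: emit STAR '*'
pos=4: emit LPAREN '('
pos=6: enter STRING mode
pos=6: emit STR "ok" (now at pos=10)
pos=10: emit MINUS '-'
DONE. 5 tokens: [STR, STAR, LPAREN, STR, MINUS]
Position 0: char is '"' -> STR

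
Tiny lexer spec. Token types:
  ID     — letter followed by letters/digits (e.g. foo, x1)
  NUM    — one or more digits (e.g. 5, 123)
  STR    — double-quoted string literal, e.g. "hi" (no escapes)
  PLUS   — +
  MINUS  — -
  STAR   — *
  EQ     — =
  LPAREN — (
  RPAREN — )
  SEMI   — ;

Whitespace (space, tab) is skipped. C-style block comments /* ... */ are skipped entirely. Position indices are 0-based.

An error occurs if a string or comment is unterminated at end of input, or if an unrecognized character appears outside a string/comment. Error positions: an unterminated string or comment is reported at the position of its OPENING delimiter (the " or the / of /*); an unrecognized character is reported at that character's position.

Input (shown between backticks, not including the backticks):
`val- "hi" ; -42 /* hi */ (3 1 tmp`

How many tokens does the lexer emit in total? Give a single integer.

pos=0: emit ID 'val' (now at pos=3)
pos=3: emit MINUS '-'
pos=5: enter STRING mode
pos=5: emit STR "hi" (now at pos=9)
pos=10: emit SEMI ';'
pos=12: emit MINUS '-'
pos=13: emit NUM '42' (now at pos=15)
pos=16: enter COMMENT mode (saw '/*')
exit COMMENT mode (now at pos=24)
pos=25: emit LPAREN '('
pos=26: emit NUM '3' (now at pos=27)
pos=28: emit NUM '1' (now at pos=29)
pos=30: emit ID 'tmp' (now at pos=33)
DONE. 10 tokens: [ID, MINUS, STR, SEMI, MINUS, NUM, LPAREN, NUM, NUM, ID]

Answer: 10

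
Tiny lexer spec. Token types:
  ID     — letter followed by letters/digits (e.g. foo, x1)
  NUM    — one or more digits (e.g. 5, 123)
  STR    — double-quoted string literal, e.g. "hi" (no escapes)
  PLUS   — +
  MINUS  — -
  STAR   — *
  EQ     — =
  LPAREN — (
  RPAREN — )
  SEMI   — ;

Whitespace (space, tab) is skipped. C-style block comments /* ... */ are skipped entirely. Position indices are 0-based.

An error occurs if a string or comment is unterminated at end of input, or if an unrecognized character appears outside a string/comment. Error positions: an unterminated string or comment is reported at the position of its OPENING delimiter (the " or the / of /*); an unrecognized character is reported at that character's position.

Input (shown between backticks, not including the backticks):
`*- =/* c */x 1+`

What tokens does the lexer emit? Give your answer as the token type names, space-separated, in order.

Answer: STAR MINUS EQ ID NUM PLUS

Derivation:
pos=0: emit STAR '*'
pos=1: emit MINUS '-'
pos=3: emit EQ '='
pos=4: enter COMMENT mode (saw '/*')
exit COMMENT mode (now at pos=11)
pos=11: emit ID 'x' (now at pos=12)
pos=13: emit NUM '1' (now at pos=14)
pos=14: emit PLUS '+'
DONE. 6 tokens: [STAR, MINUS, EQ, ID, NUM, PLUS]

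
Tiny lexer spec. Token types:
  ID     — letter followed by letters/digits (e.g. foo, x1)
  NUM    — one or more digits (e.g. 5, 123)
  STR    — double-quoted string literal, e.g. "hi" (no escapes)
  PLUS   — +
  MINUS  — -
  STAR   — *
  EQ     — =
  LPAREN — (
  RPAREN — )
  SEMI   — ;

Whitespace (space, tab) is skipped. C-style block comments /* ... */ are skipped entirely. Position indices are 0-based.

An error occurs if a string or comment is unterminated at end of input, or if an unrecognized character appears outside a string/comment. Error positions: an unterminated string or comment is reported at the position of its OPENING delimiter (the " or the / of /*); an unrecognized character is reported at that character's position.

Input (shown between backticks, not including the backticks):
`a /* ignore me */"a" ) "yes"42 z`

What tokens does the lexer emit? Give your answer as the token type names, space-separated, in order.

pos=0: emit ID 'a' (now at pos=1)
pos=2: enter COMMENT mode (saw '/*')
exit COMMENT mode (now at pos=17)
pos=17: enter STRING mode
pos=17: emit STR "a" (now at pos=20)
pos=21: emit RPAREN ')'
pos=23: enter STRING mode
pos=23: emit STR "yes" (now at pos=28)
pos=28: emit NUM '42' (now at pos=30)
pos=31: emit ID 'z' (now at pos=32)
DONE. 6 tokens: [ID, STR, RPAREN, STR, NUM, ID]

Answer: ID STR RPAREN STR NUM ID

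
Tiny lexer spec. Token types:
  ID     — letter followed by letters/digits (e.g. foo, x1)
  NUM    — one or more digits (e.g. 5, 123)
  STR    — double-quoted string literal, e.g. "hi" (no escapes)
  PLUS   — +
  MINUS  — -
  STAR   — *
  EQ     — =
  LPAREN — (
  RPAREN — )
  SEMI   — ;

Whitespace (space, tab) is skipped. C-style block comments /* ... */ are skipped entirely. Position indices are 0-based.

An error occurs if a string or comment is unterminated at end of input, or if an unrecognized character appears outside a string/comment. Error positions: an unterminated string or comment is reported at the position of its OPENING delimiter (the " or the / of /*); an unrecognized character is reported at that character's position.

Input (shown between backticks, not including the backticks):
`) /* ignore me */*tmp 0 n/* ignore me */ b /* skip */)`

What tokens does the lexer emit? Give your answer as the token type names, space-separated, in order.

Answer: RPAREN STAR ID NUM ID ID RPAREN

Derivation:
pos=0: emit RPAREN ')'
pos=2: enter COMMENT mode (saw '/*')
exit COMMENT mode (now at pos=17)
pos=17: emit STAR '*'
pos=18: emit ID 'tmp' (now at pos=21)
pos=22: emit NUM '0' (now at pos=23)
pos=24: emit ID 'n' (now at pos=25)
pos=25: enter COMMENT mode (saw '/*')
exit COMMENT mode (now at pos=40)
pos=41: emit ID 'b' (now at pos=42)
pos=43: enter COMMENT mode (saw '/*')
exit COMMENT mode (now at pos=53)
pos=53: emit RPAREN ')'
DONE. 7 tokens: [RPAREN, STAR, ID, NUM, ID, ID, RPAREN]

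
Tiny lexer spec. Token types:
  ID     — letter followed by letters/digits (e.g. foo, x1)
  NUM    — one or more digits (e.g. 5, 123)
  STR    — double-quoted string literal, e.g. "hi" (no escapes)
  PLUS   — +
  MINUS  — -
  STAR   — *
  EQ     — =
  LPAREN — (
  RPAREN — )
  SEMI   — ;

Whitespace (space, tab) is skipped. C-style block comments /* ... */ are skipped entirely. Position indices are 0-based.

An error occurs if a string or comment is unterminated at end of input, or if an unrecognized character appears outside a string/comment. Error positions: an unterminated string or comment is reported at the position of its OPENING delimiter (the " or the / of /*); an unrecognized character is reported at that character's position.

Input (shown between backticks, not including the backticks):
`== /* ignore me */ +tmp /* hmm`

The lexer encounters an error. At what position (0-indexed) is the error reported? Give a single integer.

Answer: 24

Derivation:
pos=0: emit EQ '='
pos=1: emit EQ '='
pos=3: enter COMMENT mode (saw '/*')
exit COMMENT mode (now at pos=18)
pos=19: emit PLUS '+'
pos=20: emit ID 'tmp' (now at pos=23)
pos=24: enter COMMENT mode (saw '/*')
pos=24: ERROR — unterminated comment (reached EOF)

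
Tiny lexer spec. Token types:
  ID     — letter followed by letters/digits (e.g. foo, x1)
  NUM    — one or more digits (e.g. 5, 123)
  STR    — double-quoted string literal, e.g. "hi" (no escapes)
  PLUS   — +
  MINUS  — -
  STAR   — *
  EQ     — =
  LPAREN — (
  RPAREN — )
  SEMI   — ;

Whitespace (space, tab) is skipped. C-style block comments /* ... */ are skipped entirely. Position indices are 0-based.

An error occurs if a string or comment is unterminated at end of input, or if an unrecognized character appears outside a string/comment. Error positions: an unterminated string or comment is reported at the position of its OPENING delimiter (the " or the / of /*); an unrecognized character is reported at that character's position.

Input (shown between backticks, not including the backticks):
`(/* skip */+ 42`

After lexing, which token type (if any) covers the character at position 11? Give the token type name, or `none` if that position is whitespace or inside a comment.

pos=0: emit LPAREN '('
pos=1: enter COMMENT mode (saw '/*')
exit COMMENT mode (now at pos=11)
pos=11: emit PLUS '+'
pos=13: emit NUM '42' (now at pos=15)
DONE. 3 tokens: [LPAREN, PLUS, NUM]
Position 11: char is '+' -> PLUS

Answer: PLUS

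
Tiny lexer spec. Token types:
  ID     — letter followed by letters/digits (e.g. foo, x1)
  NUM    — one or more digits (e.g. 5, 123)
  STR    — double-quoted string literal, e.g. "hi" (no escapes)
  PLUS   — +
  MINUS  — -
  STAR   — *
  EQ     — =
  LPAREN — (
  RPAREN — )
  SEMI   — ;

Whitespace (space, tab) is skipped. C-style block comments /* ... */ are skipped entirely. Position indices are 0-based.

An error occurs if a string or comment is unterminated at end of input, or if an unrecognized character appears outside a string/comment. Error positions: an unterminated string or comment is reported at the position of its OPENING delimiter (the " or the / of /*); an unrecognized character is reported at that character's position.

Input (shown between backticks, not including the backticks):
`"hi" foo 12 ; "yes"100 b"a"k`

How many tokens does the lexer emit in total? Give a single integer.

pos=0: enter STRING mode
pos=0: emit STR "hi" (now at pos=4)
pos=5: emit ID 'foo' (now at pos=8)
pos=9: emit NUM '12' (now at pos=11)
pos=12: emit SEMI ';'
pos=14: enter STRING mode
pos=14: emit STR "yes" (now at pos=19)
pos=19: emit NUM '100' (now at pos=22)
pos=23: emit ID 'b' (now at pos=24)
pos=24: enter STRING mode
pos=24: emit STR "a" (now at pos=27)
pos=27: emit ID 'k' (now at pos=28)
DONE. 9 tokens: [STR, ID, NUM, SEMI, STR, NUM, ID, STR, ID]

Answer: 9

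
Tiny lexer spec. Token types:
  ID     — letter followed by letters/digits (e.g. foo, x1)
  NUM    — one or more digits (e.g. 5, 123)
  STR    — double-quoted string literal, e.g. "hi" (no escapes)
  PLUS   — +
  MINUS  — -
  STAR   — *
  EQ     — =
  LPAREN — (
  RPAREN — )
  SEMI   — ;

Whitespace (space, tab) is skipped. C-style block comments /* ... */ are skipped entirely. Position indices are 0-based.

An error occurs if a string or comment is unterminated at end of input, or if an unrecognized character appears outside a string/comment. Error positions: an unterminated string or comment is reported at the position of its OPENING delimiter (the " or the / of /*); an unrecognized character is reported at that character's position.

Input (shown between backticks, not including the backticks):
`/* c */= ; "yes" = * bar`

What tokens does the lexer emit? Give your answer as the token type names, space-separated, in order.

Answer: EQ SEMI STR EQ STAR ID

Derivation:
pos=0: enter COMMENT mode (saw '/*')
exit COMMENT mode (now at pos=7)
pos=7: emit EQ '='
pos=9: emit SEMI ';'
pos=11: enter STRING mode
pos=11: emit STR "yes" (now at pos=16)
pos=17: emit EQ '='
pos=19: emit STAR '*'
pos=21: emit ID 'bar' (now at pos=24)
DONE. 6 tokens: [EQ, SEMI, STR, EQ, STAR, ID]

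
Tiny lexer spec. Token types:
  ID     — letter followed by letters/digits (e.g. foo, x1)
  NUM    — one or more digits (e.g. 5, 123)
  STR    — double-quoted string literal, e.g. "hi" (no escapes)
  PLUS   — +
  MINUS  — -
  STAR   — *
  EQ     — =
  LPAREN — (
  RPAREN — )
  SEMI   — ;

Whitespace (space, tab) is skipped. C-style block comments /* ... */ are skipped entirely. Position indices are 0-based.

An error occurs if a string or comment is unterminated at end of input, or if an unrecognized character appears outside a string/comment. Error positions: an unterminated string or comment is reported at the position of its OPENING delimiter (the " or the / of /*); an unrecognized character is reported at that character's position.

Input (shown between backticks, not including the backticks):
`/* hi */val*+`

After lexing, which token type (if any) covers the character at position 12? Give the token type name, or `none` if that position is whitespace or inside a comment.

Answer: PLUS

Derivation:
pos=0: enter COMMENT mode (saw '/*')
exit COMMENT mode (now at pos=8)
pos=8: emit ID 'val' (now at pos=11)
pos=11: emit STAR '*'
pos=12: emit PLUS '+'
DONE. 3 tokens: [ID, STAR, PLUS]
Position 12: char is '+' -> PLUS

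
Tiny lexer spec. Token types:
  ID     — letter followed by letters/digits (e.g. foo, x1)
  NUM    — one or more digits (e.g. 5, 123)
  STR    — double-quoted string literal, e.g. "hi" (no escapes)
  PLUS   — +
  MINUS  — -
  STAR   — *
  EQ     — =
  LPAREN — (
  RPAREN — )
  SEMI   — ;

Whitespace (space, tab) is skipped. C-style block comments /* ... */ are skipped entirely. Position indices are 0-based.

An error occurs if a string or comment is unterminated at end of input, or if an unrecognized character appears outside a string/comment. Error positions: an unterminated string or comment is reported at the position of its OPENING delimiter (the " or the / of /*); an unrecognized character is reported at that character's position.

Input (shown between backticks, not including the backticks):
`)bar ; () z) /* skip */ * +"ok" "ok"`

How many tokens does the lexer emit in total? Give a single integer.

Answer: 11

Derivation:
pos=0: emit RPAREN ')'
pos=1: emit ID 'bar' (now at pos=4)
pos=5: emit SEMI ';'
pos=7: emit LPAREN '('
pos=8: emit RPAREN ')'
pos=10: emit ID 'z' (now at pos=11)
pos=11: emit RPAREN ')'
pos=13: enter COMMENT mode (saw '/*')
exit COMMENT mode (now at pos=23)
pos=24: emit STAR '*'
pos=26: emit PLUS '+'
pos=27: enter STRING mode
pos=27: emit STR "ok" (now at pos=31)
pos=32: enter STRING mode
pos=32: emit STR "ok" (now at pos=36)
DONE. 11 tokens: [RPAREN, ID, SEMI, LPAREN, RPAREN, ID, RPAREN, STAR, PLUS, STR, STR]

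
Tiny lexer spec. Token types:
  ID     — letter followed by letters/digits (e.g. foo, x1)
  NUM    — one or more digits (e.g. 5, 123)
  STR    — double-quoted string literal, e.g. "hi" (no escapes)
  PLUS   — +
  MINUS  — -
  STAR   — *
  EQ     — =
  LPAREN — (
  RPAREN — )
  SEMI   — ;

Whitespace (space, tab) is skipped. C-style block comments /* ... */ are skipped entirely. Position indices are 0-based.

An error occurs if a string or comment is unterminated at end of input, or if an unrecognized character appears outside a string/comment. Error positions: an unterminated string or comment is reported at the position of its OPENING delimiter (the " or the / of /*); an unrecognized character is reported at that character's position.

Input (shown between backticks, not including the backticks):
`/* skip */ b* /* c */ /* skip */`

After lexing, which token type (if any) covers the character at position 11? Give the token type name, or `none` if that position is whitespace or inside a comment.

Answer: ID

Derivation:
pos=0: enter COMMENT mode (saw '/*')
exit COMMENT mode (now at pos=10)
pos=11: emit ID 'b' (now at pos=12)
pos=12: emit STAR '*'
pos=14: enter COMMENT mode (saw '/*')
exit COMMENT mode (now at pos=21)
pos=22: enter COMMENT mode (saw '/*')
exit COMMENT mode (now at pos=32)
DONE. 2 tokens: [ID, STAR]
Position 11: char is 'b' -> ID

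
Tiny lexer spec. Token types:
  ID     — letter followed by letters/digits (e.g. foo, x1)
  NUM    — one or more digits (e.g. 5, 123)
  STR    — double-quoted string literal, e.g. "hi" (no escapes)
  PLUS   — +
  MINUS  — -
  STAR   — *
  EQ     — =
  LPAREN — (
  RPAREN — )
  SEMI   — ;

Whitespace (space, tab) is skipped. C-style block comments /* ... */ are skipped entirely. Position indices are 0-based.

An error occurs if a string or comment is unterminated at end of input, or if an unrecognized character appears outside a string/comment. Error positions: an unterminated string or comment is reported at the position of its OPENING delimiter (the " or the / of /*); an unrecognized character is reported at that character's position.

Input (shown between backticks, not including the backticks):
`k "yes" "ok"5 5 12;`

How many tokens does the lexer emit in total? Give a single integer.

Answer: 7

Derivation:
pos=0: emit ID 'k' (now at pos=1)
pos=2: enter STRING mode
pos=2: emit STR "yes" (now at pos=7)
pos=8: enter STRING mode
pos=8: emit STR "ok" (now at pos=12)
pos=12: emit NUM '5' (now at pos=13)
pos=14: emit NUM '5' (now at pos=15)
pos=16: emit NUM '12' (now at pos=18)
pos=18: emit SEMI ';'
DONE. 7 tokens: [ID, STR, STR, NUM, NUM, NUM, SEMI]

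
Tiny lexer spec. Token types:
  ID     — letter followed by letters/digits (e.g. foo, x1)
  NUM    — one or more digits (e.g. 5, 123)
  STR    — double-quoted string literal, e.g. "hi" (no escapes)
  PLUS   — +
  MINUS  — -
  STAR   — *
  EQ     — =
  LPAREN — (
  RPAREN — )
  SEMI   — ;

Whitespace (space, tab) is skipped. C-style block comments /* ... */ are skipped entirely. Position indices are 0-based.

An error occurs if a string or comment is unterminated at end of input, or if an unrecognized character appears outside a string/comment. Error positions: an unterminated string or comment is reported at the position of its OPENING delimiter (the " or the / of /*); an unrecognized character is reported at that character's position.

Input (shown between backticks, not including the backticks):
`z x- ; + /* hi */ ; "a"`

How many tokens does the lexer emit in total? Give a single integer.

Answer: 7

Derivation:
pos=0: emit ID 'z' (now at pos=1)
pos=2: emit ID 'x' (now at pos=3)
pos=3: emit MINUS '-'
pos=5: emit SEMI ';'
pos=7: emit PLUS '+'
pos=9: enter COMMENT mode (saw '/*')
exit COMMENT mode (now at pos=17)
pos=18: emit SEMI ';'
pos=20: enter STRING mode
pos=20: emit STR "a" (now at pos=23)
DONE. 7 tokens: [ID, ID, MINUS, SEMI, PLUS, SEMI, STR]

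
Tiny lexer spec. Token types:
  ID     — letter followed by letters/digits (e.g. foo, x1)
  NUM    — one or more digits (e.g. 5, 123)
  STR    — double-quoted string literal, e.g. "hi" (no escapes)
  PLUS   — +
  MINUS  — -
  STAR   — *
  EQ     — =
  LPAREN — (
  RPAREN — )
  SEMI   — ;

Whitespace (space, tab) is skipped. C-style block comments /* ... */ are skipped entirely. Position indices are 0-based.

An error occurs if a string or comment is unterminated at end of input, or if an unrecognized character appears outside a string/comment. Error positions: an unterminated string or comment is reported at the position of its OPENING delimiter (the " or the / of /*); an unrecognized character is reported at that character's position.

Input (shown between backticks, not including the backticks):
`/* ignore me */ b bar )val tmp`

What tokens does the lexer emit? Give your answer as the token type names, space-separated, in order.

pos=0: enter COMMENT mode (saw '/*')
exit COMMENT mode (now at pos=15)
pos=16: emit ID 'b' (now at pos=17)
pos=18: emit ID 'bar' (now at pos=21)
pos=22: emit RPAREN ')'
pos=23: emit ID 'val' (now at pos=26)
pos=27: emit ID 'tmp' (now at pos=30)
DONE. 5 tokens: [ID, ID, RPAREN, ID, ID]

Answer: ID ID RPAREN ID ID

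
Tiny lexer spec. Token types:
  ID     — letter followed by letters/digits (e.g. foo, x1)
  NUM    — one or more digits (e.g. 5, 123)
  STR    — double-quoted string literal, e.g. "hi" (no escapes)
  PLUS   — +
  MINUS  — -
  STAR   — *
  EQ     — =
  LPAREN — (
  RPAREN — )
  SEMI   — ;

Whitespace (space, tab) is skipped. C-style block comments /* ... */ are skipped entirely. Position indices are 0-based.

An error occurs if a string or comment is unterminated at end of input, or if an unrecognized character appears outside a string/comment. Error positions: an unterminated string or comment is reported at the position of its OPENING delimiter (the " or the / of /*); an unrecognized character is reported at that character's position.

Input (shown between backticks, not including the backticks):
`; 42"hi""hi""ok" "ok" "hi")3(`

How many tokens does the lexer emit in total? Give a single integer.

Answer: 10

Derivation:
pos=0: emit SEMI ';'
pos=2: emit NUM '42' (now at pos=4)
pos=4: enter STRING mode
pos=4: emit STR "hi" (now at pos=8)
pos=8: enter STRING mode
pos=8: emit STR "hi" (now at pos=12)
pos=12: enter STRING mode
pos=12: emit STR "ok" (now at pos=16)
pos=17: enter STRING mode
pos=17: emit STR "ok" (now at pos=21)
pos=22: enter STRING mode
pos=22: emit STR "hi" (now at pos=26)
pos=26: emit RPAREN ')'
pos=27: emit NUM '3' (now at pos=28)
pos=28: emit LPAREN '('
DONE. 10 tokens: [SEMI, NUM, STR, STR, STR, STR, STR, RPAREN, NUM, LPAREN]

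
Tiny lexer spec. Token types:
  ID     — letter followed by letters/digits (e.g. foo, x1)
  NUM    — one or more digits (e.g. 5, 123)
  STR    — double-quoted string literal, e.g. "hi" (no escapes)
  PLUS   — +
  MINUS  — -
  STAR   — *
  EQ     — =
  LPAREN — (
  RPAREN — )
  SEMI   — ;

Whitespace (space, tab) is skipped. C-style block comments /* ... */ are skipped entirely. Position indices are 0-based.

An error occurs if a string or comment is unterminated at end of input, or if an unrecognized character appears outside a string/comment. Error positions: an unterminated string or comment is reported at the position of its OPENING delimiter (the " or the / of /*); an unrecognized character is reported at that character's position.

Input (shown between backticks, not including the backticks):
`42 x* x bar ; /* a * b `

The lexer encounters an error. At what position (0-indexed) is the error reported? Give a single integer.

Answer: 14

Derivation:
pos=0: emit NUM '42' (now at pos=2)
pos=3: emit ID 'x' (now at pos=4)
pos=4: emit STAR '*'
pos=6: emit ID 'x' (now at pos=7)
pos=8: emit ID 'bar' (now at pos=11)
pos=12: emit SEMI ';'
pos=14: enter COMMENT mode (saw '/*')
pos=14: ERROR — unterminated comment (reached EOF)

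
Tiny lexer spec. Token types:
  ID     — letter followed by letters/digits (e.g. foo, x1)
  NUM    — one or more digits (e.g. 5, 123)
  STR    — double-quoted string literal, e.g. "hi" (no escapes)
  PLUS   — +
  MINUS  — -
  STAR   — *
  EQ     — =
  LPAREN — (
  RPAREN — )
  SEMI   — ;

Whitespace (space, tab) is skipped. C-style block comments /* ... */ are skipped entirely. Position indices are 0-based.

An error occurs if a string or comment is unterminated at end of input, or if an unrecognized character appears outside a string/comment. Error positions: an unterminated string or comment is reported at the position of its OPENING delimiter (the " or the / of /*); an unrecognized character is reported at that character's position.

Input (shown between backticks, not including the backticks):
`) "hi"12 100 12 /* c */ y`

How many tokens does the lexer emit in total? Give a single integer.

Answer: 6

Derivation:
pos=0: emit RPAREN ')'
pos=2: enter STRING mode
pos=2: emit STR "hi" (now at pos=6)
pos=6: emit NUM '12' (now at pos=8)
pos=9: emit NUM '100' (now at pos=12)
pos=13: emit NUM '12' (now at pos=15)
pos=16: enter COMMENT mode (saw '/*')
exit COMMENT mode (now at pos=23)
pos=24: emit ID 'y' (now at pos=25)
DONE. 6 tokens: [RPAREN, STR, NUM, NUM, NUM, ID]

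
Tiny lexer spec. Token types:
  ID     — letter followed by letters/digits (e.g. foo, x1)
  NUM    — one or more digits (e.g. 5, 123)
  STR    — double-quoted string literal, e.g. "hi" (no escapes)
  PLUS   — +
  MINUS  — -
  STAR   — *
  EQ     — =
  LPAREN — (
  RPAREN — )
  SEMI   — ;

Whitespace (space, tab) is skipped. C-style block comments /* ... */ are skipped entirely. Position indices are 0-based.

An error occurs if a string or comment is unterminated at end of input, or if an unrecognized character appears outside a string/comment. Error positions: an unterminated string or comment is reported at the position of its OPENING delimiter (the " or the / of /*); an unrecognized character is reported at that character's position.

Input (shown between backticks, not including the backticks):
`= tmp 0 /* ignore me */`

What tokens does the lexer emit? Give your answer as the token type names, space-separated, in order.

Answer: EQ ID NUM

Derivation:
pos=0: emit EQ '='
pos=2: emit ID 'tmp' (now at pos=5)
pos=6: emit NUM '0' (now at pos=7)
pos=8: enter COMMENT mode (saw '/*')
exit COMMENT mode (now at pos=23)
DONE. 3 tokens: [EQ, ID, NUM]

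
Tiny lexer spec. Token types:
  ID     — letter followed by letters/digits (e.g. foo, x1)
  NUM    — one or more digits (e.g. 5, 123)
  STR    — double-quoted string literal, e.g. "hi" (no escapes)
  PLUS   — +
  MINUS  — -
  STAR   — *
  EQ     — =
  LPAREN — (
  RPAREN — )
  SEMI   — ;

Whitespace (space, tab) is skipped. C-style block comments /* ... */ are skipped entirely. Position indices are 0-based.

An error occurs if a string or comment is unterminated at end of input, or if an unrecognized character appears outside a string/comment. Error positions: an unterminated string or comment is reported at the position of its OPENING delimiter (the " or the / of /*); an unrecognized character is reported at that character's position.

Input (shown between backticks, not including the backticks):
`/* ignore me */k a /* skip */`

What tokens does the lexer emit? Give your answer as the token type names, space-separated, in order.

Answer: ID ID

Derivation:
pos=0: enter COMMENT mode (saw '/*')
exit COMMENT mode (now at pos=15)
pos=15: emit ID 'k' (now at pos=16)
pos=17: emit ID 'a' (now at pos=18)
pos=19: enter COMMENT mode (saw '/*')
exit COMMENT mode (now at pos=29)
DONE. 2 tokens: [ID, ID]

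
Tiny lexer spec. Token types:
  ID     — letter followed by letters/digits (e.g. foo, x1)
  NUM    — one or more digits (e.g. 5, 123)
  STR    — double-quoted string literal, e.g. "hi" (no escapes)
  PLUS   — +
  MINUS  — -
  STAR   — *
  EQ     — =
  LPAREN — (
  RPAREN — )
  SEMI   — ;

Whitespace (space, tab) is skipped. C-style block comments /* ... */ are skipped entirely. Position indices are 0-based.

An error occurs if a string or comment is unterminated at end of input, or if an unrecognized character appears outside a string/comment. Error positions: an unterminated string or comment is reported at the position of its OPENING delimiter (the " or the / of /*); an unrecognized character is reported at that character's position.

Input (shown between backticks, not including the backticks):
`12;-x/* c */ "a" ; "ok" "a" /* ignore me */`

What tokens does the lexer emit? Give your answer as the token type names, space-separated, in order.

Answer: NUM SEMI MINUS ID STR SEMI STR STR

Derivation:
pos=0: emit NUM '12' (now at pos=2)
pos=2: emit SEMI ';'
pos=3: emit MINUS '-'
pos=4: emit ID 'x' (now at pos=5)
pos=5: enter COMMENT mode (saw '/*')
exit COMMENT mode (now at pos=12)
pos=13: enter STRING mode
pos=13: emit STR "a" (now at pos=16)
pos=17: emit SEMI ';'
pos=19: enter STRING mode
pos=19: emit STR "ok" (now at pos=23)
pos=24: enter STRING mode
pos=24: emit STR "a" (now at pos=27)
pos=28: enter COMMENT mode (saw '/*')
exit COMMENT mode (now at pos=43)
DONE. 8 tokens: [NUM, SEMI, MINUS, ID, STR, SEMI, STR, STR]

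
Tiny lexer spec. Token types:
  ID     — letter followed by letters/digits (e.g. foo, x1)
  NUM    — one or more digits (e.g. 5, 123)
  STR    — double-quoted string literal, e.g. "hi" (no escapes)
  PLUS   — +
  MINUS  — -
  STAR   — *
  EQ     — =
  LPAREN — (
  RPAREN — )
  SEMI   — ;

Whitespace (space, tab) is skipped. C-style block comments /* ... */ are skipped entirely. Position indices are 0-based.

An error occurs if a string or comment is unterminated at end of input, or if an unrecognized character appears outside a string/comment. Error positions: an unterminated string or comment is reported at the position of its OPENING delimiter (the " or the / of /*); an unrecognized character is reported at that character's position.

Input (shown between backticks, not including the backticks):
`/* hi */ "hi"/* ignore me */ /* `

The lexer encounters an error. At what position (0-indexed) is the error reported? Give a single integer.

Answer: 29

Derivation:
pos=0: enter COMMENT mode (saw '/*')
exit COMMENT mode (now at pos=8)
pos=9: enter STRING mode
pos=9: emit STR "hi" (now at pos=13)
pos=13: enter COMMENT mode (saw '/*')
exit COMMENT mode (now at pos=28)
pos=29: enter COMMENT mode (saw '/*')
pos=29: ERROR — unterminated comment (reached EOF)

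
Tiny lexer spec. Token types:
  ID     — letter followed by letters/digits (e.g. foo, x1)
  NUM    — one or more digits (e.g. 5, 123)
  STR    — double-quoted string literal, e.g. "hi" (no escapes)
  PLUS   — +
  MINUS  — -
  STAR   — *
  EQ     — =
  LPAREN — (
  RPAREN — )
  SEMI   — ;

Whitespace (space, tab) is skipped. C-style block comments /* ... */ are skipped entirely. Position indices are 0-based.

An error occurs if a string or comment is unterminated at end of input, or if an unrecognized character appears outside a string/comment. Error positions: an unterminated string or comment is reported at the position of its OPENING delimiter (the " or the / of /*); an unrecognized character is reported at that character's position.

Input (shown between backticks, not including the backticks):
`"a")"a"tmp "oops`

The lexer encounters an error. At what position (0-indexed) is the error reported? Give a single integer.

pos=0: enter STRING mode
pos=0: emit STR "a" (now at pos=3)
pos=3: emit RPAREN ')'
pos=4: enter STRING mode
pos=4: emit STR "a" (now at pos=7)
pos=7: emit ID 'tmp' (now at pos=10)
pos=11: enter STRING mode
pos=11: ERROR — unterminated string

Answer: 11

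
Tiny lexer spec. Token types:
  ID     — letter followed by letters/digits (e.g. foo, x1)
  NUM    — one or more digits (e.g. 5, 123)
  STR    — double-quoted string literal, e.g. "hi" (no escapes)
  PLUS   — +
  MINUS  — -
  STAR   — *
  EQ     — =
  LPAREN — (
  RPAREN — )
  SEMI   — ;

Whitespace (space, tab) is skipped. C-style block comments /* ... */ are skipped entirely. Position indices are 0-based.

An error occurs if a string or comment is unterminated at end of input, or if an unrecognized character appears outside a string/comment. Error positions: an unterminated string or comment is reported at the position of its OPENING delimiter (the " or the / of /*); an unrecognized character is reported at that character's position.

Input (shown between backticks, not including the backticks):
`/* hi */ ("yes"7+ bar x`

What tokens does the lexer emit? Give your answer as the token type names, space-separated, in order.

pos=0: enter COMMENT mode (saw '/*')
exit COMMENT mode (now at pos=8)
pos=9: emit LPAREN '('
pos=10: enter STRING mode
pos=10: emit STR "yes" (now at pos=15)
pos=15: emit NUM '7' (now at pos=16)
pos=16: emit PLUS '+'
pos=18: emit ID 'bar' (now at pos=21)
pos=22: emit ID 'x' (now at pos=23)
DONE. 6 tokens: [LPAREN, STR, NUM, PLUS, ID, ID]

Answer: LPAREN STR NUM PLUS ID ID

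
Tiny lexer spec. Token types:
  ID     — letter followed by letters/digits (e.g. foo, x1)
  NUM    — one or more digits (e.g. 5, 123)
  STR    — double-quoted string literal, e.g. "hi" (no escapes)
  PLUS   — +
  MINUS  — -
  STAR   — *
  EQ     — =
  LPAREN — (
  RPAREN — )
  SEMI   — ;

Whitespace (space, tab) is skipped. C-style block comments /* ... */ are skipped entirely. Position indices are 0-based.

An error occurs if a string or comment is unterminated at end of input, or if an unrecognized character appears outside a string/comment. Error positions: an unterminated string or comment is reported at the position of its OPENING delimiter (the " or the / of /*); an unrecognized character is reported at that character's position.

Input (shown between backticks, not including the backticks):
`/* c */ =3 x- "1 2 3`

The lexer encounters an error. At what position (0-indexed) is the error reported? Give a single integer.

pos=0: enter COMMENT mode (saw '/*')
exit COMMENT mode (now at pos=7)
pos=8: emit EQ '='
pos=9: emit NUM '3' (now at pos=10)
pos=11: emit ID 'x' (now at pos=12)
pos=12: emit MINUS '-'
pos=14: enter STRING mode
pos=14: ERROR — unterminated string

Answer: 14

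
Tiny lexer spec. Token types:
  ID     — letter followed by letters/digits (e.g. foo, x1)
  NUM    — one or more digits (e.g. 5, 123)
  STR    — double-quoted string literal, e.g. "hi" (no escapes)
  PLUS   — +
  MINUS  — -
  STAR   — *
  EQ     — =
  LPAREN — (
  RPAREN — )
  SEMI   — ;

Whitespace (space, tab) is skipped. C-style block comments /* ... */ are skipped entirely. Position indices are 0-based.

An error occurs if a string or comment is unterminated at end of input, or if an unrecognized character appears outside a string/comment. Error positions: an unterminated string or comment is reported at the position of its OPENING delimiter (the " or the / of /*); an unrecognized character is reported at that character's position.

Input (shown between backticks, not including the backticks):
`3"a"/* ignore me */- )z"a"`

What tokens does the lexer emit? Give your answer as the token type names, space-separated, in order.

Answer: NUM STR MINUS RPAREN ID STR

Derivation:
pos=0: emit NUM '3' (now at pos=1)
pos=1: enter STRING mode
pos=1: emit STR "a" (now at pos=4)
pos=4: enter COMMENT mode (saw '/*')
exit COMMENT mode (now at pos=19)
pos=19: emit MINUS '-'
pos=21: emit RPAREN ')'
pos=22: emit ID 'z' (now at pos=23)
pos=23: enter STRING mode
pos=23: emit STR "a" (now at pos=26)
DONE. 6 tokens: [NUM, STR, MINUS, RPAREN, ID, STR]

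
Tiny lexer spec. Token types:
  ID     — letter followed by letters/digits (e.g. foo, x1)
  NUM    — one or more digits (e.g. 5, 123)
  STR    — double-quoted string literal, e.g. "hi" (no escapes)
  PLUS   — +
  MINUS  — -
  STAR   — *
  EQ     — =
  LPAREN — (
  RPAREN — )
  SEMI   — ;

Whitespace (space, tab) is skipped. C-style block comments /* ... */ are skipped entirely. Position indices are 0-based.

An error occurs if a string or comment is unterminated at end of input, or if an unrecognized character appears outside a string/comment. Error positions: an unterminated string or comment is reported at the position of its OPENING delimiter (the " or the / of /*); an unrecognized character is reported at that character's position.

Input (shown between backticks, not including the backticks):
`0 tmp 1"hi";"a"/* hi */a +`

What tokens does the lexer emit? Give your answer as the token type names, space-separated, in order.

pos=0: emit NUM '0' (now at pos=1)
pos=2: emit ID 'tmp' (now at pos=5)
pos=6: emit NUM '1' (now at pos=7)
pos=7: enter STRING mode
pos=7: emit STR "hi" (now at pos=11)
pos=11: emit SEMI ';'
pos=12: enter STRING mode
pos=12: emit STR "a" (now at pos=15)
pos=15: enter COMMENT mode (saw '/*')
exit COMMENT mode (now at pos=23)
pos=23: emit ID 'a' (now at pos=24)
pos=25: emit PLUS '+'
DONE. 8 tokens: [NUM, ID, NUM, STR, SEMI, STR, ID, PLUS]

Answer: NUM ID NUM STR SEMI STR ID PLUS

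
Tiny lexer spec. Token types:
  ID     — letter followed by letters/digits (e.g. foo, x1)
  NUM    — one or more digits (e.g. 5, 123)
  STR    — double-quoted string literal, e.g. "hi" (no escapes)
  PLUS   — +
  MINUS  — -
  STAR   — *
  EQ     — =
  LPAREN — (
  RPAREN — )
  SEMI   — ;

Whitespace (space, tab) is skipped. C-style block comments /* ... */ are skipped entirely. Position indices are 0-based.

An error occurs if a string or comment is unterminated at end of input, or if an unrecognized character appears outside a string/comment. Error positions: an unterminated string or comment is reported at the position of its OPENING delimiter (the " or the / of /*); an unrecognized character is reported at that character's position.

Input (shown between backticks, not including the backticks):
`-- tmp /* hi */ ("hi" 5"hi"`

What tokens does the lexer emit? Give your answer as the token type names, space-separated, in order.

Answer: MINUS MINUS ID LPAREN STR NUM STR

Derivation:
pos=0: emit MINUS '-'
pos=1: emit MINUS '-'
pos=3: emit ID 'tmp' (now at pos=6)
pos=7: enter COMMENT mode (saw '/*')
exit COMMENT mode (now at pos=15)
pos=16: emit LPAREN '('
pos=17: enter STRING mode
pos=17: emit STR "hi" (now at pos=21)
pos=22: emit NUM '5' (now at pos=23)
pos=23: enter STRING mode
pos=23: emit STR "hi" (now at pos=27)
DONE. 7 tokens: [MINUS, MINUS, ID, LPAREN, STR, NUM, STR]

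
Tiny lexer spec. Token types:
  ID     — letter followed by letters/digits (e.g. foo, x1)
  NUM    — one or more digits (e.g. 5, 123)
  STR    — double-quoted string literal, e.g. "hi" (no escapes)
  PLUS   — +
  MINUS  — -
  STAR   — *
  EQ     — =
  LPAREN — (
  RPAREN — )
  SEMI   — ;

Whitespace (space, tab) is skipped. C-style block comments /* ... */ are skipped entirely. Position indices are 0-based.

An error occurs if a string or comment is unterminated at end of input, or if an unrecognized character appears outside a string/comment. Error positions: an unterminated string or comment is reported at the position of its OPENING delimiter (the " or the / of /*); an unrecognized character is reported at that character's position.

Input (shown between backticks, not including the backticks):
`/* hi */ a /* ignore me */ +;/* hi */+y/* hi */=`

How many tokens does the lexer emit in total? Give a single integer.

Answer: 6

Derivation:
pos=0: enter COMMENT mode (saw '/*')
exit COMMENT mode (now at pos=8)
pos=9: emit ID 'a' (now at pos=10)
pos=11: enter COMMENT mode (saw '/*')
exit COMMENT mode (now at pos=26)
pos=27: emit PLUS '+'
pos=28: emit SEMI ';'
pos=29: enter COMMENT mode (saw '/*')
exit COMMENT mode (now at pos=37)
pos=37: emit PLUS '+'
pos=38: emit ID 'y' (now at pos=39)
pos=39: enter COMMENT mode (saw '/*')
exit COMMENT mode (now at pos=47)
pos=47: emit EQ '='
DONE. 6 tokens: [ID, PLUS, SEMI, PLUS, ID, EQ]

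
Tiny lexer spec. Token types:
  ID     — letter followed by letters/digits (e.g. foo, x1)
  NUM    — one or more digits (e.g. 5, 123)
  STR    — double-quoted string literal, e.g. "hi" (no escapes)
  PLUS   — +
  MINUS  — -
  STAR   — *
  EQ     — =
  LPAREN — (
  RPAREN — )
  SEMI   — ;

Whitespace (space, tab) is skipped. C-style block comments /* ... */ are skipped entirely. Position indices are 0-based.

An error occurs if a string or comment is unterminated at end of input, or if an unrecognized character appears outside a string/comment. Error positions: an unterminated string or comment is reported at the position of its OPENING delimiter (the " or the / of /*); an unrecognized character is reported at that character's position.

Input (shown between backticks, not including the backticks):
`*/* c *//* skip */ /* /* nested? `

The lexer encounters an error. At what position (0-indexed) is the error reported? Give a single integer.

pos=0: emit STAR '*'
pos=1: enter COMMENT mode (saw '/*')
exit COMMENT mode (now at pos=8)
pos=8: enter COMMENT mode (saw '/*')
exit COMMENT mode (now at pos=18)
pos=19: enter COMMENT mode (saw '/*')
pos=19: ERROR — unterminated comment (reached EOF)

Answer: 19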